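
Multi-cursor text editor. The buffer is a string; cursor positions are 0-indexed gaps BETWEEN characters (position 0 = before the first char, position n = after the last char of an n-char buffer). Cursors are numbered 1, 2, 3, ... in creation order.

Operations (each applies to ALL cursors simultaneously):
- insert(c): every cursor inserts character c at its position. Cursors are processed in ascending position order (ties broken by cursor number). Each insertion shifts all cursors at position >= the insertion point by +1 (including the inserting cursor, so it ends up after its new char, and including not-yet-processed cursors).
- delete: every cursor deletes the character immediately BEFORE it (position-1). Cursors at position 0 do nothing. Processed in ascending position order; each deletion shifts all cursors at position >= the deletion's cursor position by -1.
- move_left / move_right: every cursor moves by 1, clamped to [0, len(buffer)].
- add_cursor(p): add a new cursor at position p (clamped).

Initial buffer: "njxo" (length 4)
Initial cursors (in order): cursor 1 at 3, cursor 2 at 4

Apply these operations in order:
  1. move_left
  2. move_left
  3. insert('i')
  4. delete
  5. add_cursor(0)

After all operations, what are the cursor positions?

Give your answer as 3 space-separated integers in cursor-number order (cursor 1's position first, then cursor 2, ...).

Answer: 1 2 0

Derivation:
After op 1 (move_left): buffer="njxo" (len 4), cursors c1@2 c2@3, authorship ....
After op 2 (move_left): buffer="njxo" (len 4), cursors c1@1 c2@2, authorship ....
After op 3 (insert('i')): buffer="nijixo" (len 6), cursors c1@2 c2@4, authorship .1.2..
After op 4 (delete): buffer="njxo" (len 4), cursors c1@1 c2@2, authorship ....
After op 5 (add_cursor(0)): buffer="njxo" (len 4), cursors c3@0 c1@1 c2@2, authorship ....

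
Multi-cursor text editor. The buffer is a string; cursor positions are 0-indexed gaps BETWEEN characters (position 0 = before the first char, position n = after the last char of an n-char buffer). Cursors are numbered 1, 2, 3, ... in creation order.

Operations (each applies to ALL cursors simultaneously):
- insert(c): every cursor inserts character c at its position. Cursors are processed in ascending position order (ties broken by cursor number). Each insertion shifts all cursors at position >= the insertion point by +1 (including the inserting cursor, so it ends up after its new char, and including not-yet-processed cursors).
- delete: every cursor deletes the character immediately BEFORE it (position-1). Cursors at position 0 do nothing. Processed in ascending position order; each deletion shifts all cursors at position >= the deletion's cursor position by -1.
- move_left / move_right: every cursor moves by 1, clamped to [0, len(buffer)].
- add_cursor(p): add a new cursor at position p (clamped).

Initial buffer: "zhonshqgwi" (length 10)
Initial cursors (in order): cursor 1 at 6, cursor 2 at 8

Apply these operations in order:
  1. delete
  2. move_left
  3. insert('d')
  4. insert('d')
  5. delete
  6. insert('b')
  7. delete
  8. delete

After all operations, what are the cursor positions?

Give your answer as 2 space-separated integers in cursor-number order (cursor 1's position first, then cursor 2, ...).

Answer: 4 5

Derivation:
After op 1 (delete): buffer="zhonsqwi" (len 8), cursors c1@5 c2@6, authorship ........
After op 2 (move_left): buffer="zhonsqwi" (len 8), cursors c1@4 c2@5, authorship ........
After op 3 (insert('d')): buffer="zhondsdqwi" (len 10), cursors c1@5 c2@7, authorship ....1.2...
After op 4 (insert('d')): buffer="zhonddsddqwi" (len 12), cursors c1@6 c2@9, authorship ....11.22...
After op 5 (delete): buffer="zhondsdqwi" (len 10), cursors c1@5 c2@7, authorship ....1.2...
After op 6 (insert('b')): buffer="zhondbsdbqwi" (len 12), cursors c1@6 c2@9, authorship ....11.22...
After op 7 (delete): buffer="zhondsdqwi" (len 10), cursors c1@5 c2@7, authorship ....1.2...
After op 8 (delete): buffer="zhonsqwi" (len 8), cursors c1@4 c2@5, authorship ........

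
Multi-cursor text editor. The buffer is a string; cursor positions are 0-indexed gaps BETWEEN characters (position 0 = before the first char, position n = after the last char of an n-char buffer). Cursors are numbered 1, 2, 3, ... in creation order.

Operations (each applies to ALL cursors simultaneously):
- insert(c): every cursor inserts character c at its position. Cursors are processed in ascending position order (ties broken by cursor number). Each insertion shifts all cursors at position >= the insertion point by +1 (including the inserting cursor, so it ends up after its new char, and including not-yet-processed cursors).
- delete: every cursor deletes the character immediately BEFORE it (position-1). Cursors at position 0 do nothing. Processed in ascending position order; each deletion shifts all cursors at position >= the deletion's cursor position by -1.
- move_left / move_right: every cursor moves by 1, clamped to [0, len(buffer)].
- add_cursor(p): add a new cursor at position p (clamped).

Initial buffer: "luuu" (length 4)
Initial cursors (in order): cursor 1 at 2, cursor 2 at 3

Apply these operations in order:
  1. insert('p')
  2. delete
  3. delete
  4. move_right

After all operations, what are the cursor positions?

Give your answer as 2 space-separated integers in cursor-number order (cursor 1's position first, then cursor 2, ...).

Answer: 2 2

Derivation:
After op 1 (insert('p')): buffer="lupupu" (len 6), cursors c1@3 c2@5, authorship ..1.2.
After op 2 (delete): buffer="luuu" (len 4), cursors c1@2 c2@3, authorship ....
After op 3 (delete): buffer="lu" (len 2), cursors c1@1 c2@1, authorship ..
After op 4 (move_right): buffer="lu" (len 2), cursors c1@2 c2@2, authorship ..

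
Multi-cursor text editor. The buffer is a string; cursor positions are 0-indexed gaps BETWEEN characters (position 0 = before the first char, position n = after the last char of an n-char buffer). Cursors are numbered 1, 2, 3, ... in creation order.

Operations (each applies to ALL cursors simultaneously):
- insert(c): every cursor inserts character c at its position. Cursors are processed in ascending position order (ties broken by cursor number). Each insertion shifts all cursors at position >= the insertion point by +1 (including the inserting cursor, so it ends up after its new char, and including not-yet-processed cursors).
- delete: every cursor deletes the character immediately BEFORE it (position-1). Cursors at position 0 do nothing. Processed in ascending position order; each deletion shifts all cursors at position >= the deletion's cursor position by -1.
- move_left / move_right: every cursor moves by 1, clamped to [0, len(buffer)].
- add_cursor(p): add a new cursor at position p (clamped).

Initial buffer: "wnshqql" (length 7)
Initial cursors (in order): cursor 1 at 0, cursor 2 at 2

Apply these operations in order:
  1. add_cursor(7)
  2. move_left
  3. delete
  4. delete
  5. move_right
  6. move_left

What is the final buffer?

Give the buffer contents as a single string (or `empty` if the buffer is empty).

Answer: nshl

Derivation:
After op 1 (add_cursor(7)): buffer="wnshqql" (len 7), cursors c1@0 c2@2 c3@7, authorship .......
After op 2 (move_left): buffer="wnshqql" (len 7), cursors c1@0 c2@1 c3@6, authorship .......
After op 3 (delete): buffer="nshql" (len 5), cursors c1@0 c2@0 c3@4, authorship .....
After op 4 (delete): buffer="nshl" (len 4), cursors c1@0 c2@0 c3@3, authorship ....
After op 5 (move_right): buffer="nshl" (len 4), cursors c1@1 c2@1 c3@4, authorship ....
After op 6 (move_left): buffer="nshl" (len 4), cursors c1@0 c2@0 c3@3, authorship ....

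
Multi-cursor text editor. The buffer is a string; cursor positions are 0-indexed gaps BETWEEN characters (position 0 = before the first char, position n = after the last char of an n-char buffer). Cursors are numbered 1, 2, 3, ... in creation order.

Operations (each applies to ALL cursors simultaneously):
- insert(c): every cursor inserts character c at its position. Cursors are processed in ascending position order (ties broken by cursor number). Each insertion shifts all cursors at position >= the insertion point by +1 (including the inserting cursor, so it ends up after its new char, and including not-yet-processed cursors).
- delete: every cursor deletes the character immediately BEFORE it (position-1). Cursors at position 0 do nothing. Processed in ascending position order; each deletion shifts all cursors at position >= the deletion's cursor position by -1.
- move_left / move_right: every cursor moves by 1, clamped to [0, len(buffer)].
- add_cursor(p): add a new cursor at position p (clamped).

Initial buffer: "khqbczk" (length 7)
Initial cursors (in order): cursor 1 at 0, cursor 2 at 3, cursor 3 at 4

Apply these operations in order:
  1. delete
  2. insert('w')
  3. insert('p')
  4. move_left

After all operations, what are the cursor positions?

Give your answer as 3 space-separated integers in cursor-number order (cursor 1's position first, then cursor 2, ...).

After op 1 (delete): buffer="khczk" (len 5), cursors c1@0 c2@2 c3@2, authorship .....
After op 2 (insert('w')): buffer="wkhwwczk" (len 8), cursors c1@1 c2@5 c3@5, authorship 1..23...
After op 3 (insert('p')): buffer="wpkhwwppczk" (len 11), cursors c1@2 c2@8 c3@8, authorship 11..2323...
After op 4 (move_left): buffer="wpkhwwppczk" (len 11), cursors c1@1 c2@7 c3@7, authorship 11..2323...

Answer: 1 7 7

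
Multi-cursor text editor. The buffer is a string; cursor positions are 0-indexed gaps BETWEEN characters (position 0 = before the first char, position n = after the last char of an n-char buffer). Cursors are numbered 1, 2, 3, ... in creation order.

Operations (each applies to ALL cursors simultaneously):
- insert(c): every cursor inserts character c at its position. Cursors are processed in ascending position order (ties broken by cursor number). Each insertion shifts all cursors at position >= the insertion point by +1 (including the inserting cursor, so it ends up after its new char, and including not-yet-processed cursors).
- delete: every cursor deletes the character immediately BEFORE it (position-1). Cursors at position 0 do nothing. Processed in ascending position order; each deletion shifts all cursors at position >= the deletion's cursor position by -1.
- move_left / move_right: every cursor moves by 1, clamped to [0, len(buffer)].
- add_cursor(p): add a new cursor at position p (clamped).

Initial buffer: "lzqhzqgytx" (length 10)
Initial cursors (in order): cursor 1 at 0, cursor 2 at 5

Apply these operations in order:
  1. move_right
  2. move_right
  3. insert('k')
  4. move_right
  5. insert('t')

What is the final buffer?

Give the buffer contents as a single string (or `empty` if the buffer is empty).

Answer: lzkqthzqgkyttx

Derivation:
After op 1 (move_right): buffer="lzqhzqgytx" (len 10), cursors c1@1 c2@6, authorship ..........
After op 2 (move_right): buffer="lzqhzqgytx" (len 10), cursors c1@2 c2@7, authorship ..........
After op 3 (insert('k')): buffer="lzkqhzqgkytx" (len 12), cursors c1@3 c2@9, authorship ..1.....2...
After op 4 (move_right): buffer="lzkqhzqgkytx" (len 12), cursors c1@4 c2@10, authorship ..1.....2...
After op 5 (insert('t')): buffer="lzkqthzqgkyttx" (len 14), cursors c1@5 c2@12, authorship ..1.1....2.2..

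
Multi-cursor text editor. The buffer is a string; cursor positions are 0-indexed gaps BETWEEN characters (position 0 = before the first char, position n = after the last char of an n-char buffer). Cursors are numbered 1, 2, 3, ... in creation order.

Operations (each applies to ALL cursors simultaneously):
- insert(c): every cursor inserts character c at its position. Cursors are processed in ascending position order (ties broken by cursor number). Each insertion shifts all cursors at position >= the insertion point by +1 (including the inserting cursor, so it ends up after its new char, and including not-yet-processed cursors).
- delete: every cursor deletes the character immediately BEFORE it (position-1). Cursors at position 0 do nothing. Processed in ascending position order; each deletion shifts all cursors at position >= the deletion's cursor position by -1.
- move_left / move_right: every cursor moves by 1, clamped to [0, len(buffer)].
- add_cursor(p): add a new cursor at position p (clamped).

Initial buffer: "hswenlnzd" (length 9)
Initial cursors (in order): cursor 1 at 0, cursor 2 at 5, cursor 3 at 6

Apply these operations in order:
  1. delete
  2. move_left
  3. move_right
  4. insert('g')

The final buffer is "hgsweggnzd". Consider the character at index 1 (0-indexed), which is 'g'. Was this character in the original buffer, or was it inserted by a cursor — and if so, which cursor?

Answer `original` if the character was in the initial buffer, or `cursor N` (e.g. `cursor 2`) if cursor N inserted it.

After op 1 (delete): buffer="hswenzd" (len 7), cursors c1@0 c2@4 c3@4, authorship .......
After op 2 (move_left): buffer="hswenzd" (len 7), cursors c1@0 c2@3 c3@3, authorship .......
After op 3 (move_right): buffer="hswenzd" (len 7), cursors c1@1 c2@4 c3@4, authorship .......
After op 4 (insert('g')): buffer="hgsweggnzd" (len 10), cursors c1@2 c2@7 c3@7, authorship .1...23...
Authorship (.=original, N=cursor N): . 1 . . . 2 3 . . .
Index 1: author = 1

Answer: cursor 1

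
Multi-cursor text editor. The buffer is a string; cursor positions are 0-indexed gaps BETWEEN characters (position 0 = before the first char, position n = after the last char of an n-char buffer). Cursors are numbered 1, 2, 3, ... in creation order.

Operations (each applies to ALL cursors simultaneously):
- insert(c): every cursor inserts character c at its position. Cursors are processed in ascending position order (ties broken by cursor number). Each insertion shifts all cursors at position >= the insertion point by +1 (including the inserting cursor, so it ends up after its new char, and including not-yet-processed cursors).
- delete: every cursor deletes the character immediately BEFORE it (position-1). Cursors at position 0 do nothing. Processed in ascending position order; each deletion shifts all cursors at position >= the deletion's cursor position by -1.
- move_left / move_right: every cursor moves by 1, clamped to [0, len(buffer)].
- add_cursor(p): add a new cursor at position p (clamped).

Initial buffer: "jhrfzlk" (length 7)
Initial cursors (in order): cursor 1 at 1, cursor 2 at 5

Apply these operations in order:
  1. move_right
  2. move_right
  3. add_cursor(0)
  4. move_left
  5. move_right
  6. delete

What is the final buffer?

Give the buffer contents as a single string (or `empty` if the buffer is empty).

Answer: hfzl

Derivation:
After op 1 (move_right): buffer="jhrfzlk" (len 7), cursors c1@2 c2@6, authorship .......
After op 2 (move_right): buffer="jhrfzlk" (len 7), cursors c1@3 c2@7, authorship .......
After op 3 (add_cursor(0)): buffer="jhrfzlk" (len 7), cursors c3@0 c1@3 c2@7, authorship .......
After op 4 (move_left): buffer="jhrfzlk" (len 7), cursors c3@0 c1@2 c2@6, authorship .......
After op 5 (move_right): buffer="jhrfzlk" (len 7), cursors c3@1 c1@3 c2@7, authorship .......
After op 6 (delete): buffer="hfzl" (len 4), cursors c3@0 c1@1 c2@4, authorship ....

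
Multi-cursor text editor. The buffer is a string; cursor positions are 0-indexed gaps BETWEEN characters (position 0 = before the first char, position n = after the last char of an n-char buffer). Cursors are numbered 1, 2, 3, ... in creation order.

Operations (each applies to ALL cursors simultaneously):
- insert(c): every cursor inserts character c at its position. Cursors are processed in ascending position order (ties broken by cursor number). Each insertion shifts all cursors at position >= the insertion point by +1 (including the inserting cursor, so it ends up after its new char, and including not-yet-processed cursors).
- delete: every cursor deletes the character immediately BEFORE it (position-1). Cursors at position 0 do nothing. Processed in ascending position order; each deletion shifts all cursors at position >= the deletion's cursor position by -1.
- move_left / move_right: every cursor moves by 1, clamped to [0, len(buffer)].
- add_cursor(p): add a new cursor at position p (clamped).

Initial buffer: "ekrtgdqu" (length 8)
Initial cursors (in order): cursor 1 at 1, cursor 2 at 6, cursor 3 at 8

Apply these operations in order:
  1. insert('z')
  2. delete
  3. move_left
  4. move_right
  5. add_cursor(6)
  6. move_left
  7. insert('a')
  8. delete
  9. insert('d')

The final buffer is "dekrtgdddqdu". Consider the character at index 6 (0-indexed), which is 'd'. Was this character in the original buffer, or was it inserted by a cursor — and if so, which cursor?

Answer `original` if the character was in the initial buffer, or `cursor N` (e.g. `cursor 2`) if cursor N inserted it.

After op 1 (insert('z')): buffer="ezkrtgdzquz" (len 11), cursors c1@2 c2@8 c3@11, authorship .1.....2..3
After op 2 (delete): buffer="ekrtgdqu" (len 8), cursors c1@1 c2@6 c3@8, authorship ........
After op 3 (move_left): buffer="ekrtgdqu" (len 8), cursors c1@0 c2@5 c3@7, authorship ........
After op 4 (move_right): buffer="ekrtgdqu" (len 8), cursors c1@1 c2@6 c3@8, authorship ........
After op 5 (add_cursor(6)): buffer="ekrtgdqu" (len 8), cursors c1@1 c2@6 c4@6 c3@8, authorship ........
After op 6 (move_left): buffer="ekrtgdqu" (len 8), cursors c1@0 c2@5 c4@5 c3@7, authorship ........
After op 7 (insert('a')): buffer="aekrtgaadqau" (len 12), cursors c1@1 c2@8 c4@8 c3@11, authorship 1.....24..3.
After op 8 (delete): buffer="ekrtgdqu" (len 8), cursors c1@0 c2@5 c4@5 c3@7, authorship ........
After op 9 (insert('d')): buffer="dekrtgdddqdu" (len 12), cursors c1@1 c2@8 c4@8 c3@11, authorship 1.....24..3.
Authorship (.=original, N=cursor N): 1 . . . . . 2 4 . . 3 .
Index 6: author = 2

Answer: cursor 2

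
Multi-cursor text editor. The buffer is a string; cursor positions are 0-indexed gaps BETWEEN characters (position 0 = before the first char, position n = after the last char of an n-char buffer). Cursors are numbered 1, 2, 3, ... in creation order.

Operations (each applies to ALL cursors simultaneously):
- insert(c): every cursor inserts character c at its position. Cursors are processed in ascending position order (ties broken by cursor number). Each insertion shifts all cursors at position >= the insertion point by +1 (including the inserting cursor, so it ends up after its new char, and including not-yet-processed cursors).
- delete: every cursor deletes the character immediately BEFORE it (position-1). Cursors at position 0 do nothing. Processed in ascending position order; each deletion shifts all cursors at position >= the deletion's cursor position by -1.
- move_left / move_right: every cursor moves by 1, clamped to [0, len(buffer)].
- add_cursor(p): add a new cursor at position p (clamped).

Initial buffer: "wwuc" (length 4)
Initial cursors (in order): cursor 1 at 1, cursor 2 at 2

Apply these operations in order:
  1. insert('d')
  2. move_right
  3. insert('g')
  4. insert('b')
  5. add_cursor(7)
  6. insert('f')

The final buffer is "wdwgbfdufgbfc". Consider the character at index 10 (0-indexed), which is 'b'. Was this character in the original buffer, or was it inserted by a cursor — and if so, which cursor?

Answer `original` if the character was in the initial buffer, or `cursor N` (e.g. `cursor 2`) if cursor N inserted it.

After op 1 (insert('d')): buffer="wdwduc" (len 6), cursors c1@2 c2@4, authorship .1.2..
After op 2 (move_right): buffer="wdwduc" (len 6), cursors c1@3 c2@5, authorship .1.2..
After op 3 (insert('g')): buffer="wdwgdugc" (len 8), cursors c1@4 c2@7, authorship .1.12.2.
After op 4 (insert('b')): buffer="wdwgbdugbc" (len 10), cursors c1@5 c2@9, authorship .1.112.22.
After op 5 (add_cursor(7)): buffer="wdwgbdugbc" (len 10), cursors c1@5 c3@7 c2@9, authorship .1.112.22.
After op 6 (insert('f')): buffer="wdwgbfdufgbfc" (len 13), cursors c1@6 c3@9 c2@12, authorship .1.1112.3222.
Authorship (.=original, N=cursor N): . 1 . 1 1 1 2 . 3 2 2 2 .
Index 10: author = 2

Answer: cursor 2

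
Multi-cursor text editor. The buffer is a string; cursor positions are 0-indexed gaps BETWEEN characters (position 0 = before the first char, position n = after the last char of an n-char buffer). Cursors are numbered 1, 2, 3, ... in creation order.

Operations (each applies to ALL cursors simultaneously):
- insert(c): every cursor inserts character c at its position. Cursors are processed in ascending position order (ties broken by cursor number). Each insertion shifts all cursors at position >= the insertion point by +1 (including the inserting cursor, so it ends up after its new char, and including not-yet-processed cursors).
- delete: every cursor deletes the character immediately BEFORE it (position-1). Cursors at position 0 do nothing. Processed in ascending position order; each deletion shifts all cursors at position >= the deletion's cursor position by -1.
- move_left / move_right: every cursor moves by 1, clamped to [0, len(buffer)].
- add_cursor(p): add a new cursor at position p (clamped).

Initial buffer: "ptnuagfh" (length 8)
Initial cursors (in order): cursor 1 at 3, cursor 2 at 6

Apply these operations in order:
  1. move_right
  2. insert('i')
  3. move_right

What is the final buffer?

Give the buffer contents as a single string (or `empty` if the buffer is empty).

After op 1 (move_right): buffer="ptnuagfh" (len 8), cursors c1@4 c2@7, authorship ........
After op 2 (insert('i')): buffer="ptnuiagfih" (len 10), cursors c1@5 c2@9, authorship ....1...2.
After op 3 (move_right): buffer="ptnuiagfih" (len 10), cursors c1@6 c2@10, authorship ....1...2.

Answer: ptnuiagfih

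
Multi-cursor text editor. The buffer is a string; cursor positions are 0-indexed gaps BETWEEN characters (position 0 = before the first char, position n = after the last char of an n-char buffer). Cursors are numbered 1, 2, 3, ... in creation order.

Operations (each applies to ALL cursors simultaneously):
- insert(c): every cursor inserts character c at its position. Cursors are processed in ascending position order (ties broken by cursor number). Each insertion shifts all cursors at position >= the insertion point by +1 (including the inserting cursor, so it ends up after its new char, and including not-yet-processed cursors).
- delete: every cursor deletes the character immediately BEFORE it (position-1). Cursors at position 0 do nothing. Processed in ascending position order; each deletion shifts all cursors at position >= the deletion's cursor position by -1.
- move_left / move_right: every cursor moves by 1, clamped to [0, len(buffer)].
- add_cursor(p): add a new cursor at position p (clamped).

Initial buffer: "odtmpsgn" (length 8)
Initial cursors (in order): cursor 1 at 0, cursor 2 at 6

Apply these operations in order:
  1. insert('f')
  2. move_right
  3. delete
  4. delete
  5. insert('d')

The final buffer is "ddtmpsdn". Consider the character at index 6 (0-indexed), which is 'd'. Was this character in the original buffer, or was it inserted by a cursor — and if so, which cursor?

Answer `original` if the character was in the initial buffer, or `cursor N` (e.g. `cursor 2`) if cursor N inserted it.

After op 1 (insert('f')): buffer="fodtmpsfgn" (len 10), cursors c1@1 c2@8, authorship 1......2..
After op 2 (move_right): buffer="fodtmpsfgn" (len 10), cursors c1@2 c2@9, authorship 1......2..
After op 3 (delete): buffer="fdtmpsfn" (len 8), cursors c1@1 c2@7, authorship 1.....2.
After op 4 (delete): buffer="dtmpsn" (len 6), cursors c1@0 c2@5, authorship ......
After op 5 (insert('d')): buffer="ddtmpsdn" (len 8), cursors c1@1 c2@7, authorship 1.....2.
Authorship (.=original, N=cursor N): 1 . . . . . 2 .
Index 6: author = 2

Answer: cursor 2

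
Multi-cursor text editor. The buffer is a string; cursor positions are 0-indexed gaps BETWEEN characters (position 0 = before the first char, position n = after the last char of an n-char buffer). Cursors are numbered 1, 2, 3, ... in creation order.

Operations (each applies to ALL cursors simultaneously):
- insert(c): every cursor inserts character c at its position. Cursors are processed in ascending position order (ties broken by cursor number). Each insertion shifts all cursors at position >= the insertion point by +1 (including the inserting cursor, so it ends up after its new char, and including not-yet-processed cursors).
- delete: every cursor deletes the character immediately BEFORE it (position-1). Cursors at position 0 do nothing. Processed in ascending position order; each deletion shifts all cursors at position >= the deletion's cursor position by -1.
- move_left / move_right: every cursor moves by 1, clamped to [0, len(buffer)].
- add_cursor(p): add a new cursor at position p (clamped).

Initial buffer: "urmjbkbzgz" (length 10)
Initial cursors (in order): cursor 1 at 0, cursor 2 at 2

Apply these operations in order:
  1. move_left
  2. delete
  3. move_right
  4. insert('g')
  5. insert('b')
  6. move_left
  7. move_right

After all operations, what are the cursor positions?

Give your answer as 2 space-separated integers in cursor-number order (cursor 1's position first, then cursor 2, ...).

After op 1 (move_left): buffer="urmjbkbzgz" (len 10), cursors c1@0 c2@1, authorship ..........
After op 2 (delete): buffer="rmjbkbzgz" (len 9), cursors c1@0 c2@0, authorship .........
After op 3 (move_right): buffer="rmjbkbzgz" (len 9), cursors c1@1 c2@1, authorship .........
After op 4 (insert('g')): buffer="rggmjbkbzgz" (len 11), cursors c1@3 c2@3, authorship .12........
After op 5 (insert('b')): buffer="rggbbmjbkbzgz" (len 13), cursors c1@5 c2@5, authorship .1212........
After op 6 (move_left): buffer="rggbbmjbkbzgz" (len 13), cursors c1@4 c2@4, authorship .1212........
After op 7 (move_right): buffer="rggbbmjbkbzgz" (len 13), cursors c1@5 c2@5, authorship .1212........

Answer: 5 5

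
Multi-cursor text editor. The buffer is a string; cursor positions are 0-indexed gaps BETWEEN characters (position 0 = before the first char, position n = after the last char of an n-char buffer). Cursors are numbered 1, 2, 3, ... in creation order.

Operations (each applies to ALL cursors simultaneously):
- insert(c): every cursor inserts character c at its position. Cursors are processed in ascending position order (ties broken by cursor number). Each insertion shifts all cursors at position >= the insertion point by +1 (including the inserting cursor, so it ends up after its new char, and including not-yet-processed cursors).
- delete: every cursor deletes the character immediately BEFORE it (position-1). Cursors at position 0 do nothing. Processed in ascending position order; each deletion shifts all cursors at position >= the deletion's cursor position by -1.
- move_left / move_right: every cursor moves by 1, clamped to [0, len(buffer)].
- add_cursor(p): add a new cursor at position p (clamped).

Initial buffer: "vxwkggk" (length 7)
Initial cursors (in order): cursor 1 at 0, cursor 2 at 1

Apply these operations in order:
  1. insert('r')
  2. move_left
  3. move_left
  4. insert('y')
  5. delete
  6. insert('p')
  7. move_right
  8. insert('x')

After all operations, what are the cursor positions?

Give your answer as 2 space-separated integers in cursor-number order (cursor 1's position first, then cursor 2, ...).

After op 1 (insert('r')): buffer="rvrxwkggk" (len 9), cursors c1@1 c2@3, authorship 1.2......
After op 2 (move_left): buffer="rvrxwkggk" (len 9), cursors c1@0 c2@2, authorship 1.2......
After op 3 (move_left): buffer="rvrxwkggk" (len 9), cursors c1@0 c2@1, authorship 1.2......
After op 4 (insert('y')): buffer="yryvrxwkggk" (len 11), cursors c1@1 c2@3, authorship 112.2......
After op 5 (delete): buffer="rvrxwkggk" (len 9), cursors c1@0 c2@1, authorship 1.2......
After op 6 (insert('p')): buffer="prpvrxwkggk" (len 11), cursors c1@1 c2@3, authorship 112.2......
After op 7 (move_right): buffer="prpvrxwkggk" (len 11), cursors c1@2 c2@4, authorship 112.2......
After op 8 (insert('x')): buffer="prxpvxrxwkggk" (len 13), cursors c1@3 c2@6, authorship 1112.22......

Answer: 3 6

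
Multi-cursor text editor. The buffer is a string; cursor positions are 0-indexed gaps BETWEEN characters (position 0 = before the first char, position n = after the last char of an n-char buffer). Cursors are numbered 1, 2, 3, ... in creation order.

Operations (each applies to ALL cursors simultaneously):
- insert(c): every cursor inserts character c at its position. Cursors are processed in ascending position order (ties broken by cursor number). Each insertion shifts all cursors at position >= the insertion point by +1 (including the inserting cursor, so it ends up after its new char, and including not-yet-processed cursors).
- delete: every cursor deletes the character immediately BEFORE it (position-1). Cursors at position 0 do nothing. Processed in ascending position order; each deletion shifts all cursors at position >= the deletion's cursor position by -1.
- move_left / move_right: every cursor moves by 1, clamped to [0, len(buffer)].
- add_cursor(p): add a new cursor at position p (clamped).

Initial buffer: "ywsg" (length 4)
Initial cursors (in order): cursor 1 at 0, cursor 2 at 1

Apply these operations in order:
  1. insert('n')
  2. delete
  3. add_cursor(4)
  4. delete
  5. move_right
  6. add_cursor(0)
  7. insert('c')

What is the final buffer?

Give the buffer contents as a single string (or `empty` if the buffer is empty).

After op 1 (insert('n')): buffer="nynwsg" (len 6), cursors c1@1 c2@3, authorship 1.2...
After op 2 (delete): buffer="ywsg" (len 4), cursors c1@0 c2@1, authorship ....
After op 3 (add_cursor(4)): buffer="ywsg" (len 4), cursors c1@0 c2@1 c3@4, authorship ....
After op 4 (delete): buffer="ws" (len 2), cursors c1@0 c2@0 c3@2, authorship ..
After op 5 (move_right): buffer="ws" (len 2), cursors c1@1 c2@1 c3@2, authorship ..
After op 6 (add_cursor(0)): buffer="ws" (len 2), cursors c4@0 c1@1 c2@1 c3@2, authorship ..
After op 7 (insert('c')): buffer="cwccsc" (len 6), cursors c4@1 c1@4 c2@4 c3@6, authorship 4.12.3

Answer: cwccsc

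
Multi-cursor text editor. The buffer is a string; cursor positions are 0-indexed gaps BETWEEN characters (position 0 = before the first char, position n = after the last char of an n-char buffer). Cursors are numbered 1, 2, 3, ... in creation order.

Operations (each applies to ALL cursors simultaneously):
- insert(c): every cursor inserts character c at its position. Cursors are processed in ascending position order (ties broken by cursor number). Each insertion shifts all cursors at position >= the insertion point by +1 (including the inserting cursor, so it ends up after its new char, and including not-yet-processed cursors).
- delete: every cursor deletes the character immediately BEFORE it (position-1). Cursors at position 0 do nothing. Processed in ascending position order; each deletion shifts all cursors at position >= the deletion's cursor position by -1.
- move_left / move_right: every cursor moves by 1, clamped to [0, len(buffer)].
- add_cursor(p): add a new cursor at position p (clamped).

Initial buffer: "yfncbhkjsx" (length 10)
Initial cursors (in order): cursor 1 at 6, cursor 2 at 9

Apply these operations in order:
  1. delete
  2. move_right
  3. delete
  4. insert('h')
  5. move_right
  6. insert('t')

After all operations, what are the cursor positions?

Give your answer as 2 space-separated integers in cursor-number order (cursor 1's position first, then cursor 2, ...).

Answer: 8 10

Derivation:
After op 1 (delete): buffer="yfncbkjx" (len 8), cursors c1@5 c2@7, authorship ........
After op 2 (move_right): buffer="yfncbkjx" (len 8), cursors c1@6 c2@8, authorship ........
After op 3 (delete): buffer="yfncbj" (len 6), cursors c1@5 c2@6, authorship ......
After op 4 (insert('h')): buffer="yfncbhjh" (len 8), cursors c1@6 c2@8, authorship .....1.2
After op 5 (move_right): buffer="yfncbhjh" (len 8), cursors c1@7 c2@8, authorship .....1.2
After op 6 (insert('t')): buffer="yfncbhjtht" (len 10), cursors c1@8 c2@10, authorship .....1.122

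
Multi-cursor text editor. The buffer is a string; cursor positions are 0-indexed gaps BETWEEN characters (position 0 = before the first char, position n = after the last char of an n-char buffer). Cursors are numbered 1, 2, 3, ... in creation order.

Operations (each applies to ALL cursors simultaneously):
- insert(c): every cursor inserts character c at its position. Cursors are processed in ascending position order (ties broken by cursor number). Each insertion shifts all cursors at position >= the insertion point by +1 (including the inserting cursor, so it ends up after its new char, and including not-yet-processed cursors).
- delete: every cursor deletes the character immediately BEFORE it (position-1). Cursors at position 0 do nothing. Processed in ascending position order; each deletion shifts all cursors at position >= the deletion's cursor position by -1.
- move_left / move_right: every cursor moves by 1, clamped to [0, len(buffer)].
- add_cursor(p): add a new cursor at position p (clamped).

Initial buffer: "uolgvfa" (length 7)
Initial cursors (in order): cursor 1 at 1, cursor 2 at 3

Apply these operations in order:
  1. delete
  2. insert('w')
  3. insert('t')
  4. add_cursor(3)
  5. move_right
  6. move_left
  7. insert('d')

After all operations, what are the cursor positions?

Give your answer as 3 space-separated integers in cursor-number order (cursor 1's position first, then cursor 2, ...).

Answer: 3 8 5

Derivation:
After op 1 (delete): buffer="ogvfa" (len 5), cursors c1@0 c2@1, authorship .....
After op 2 (insert('w')): buffer="wowgvfa" (len 7), cursors c1@1 c2@3, authorship 1.2....
After op 3 (insert('t')): buffer="wtowtgvfa" (len 9), cursors c1@2 c2@5, authorship 11.22....
After op 4 (add_cursor(3)): buffer="wtowtgvfa" (len 9), cursors c1@2 c3@3 c2@5, authorship 11.22....
After op 5 (move_right): buffer="wtowtgvfa" (len 9), cursors c1@3 c3@4 c2@6, authorship 11.22....
After op 6 (move_left): buffer="wtowtgvfa" (len 9), cursors c1@2 c3@3 c2@5, authorship 11.22....
After op 7 (insert('d')): buffer="wtdodwtdgvfa" (len 12), cursors c1@3 c3@5 c2@8, authorship 111.3222....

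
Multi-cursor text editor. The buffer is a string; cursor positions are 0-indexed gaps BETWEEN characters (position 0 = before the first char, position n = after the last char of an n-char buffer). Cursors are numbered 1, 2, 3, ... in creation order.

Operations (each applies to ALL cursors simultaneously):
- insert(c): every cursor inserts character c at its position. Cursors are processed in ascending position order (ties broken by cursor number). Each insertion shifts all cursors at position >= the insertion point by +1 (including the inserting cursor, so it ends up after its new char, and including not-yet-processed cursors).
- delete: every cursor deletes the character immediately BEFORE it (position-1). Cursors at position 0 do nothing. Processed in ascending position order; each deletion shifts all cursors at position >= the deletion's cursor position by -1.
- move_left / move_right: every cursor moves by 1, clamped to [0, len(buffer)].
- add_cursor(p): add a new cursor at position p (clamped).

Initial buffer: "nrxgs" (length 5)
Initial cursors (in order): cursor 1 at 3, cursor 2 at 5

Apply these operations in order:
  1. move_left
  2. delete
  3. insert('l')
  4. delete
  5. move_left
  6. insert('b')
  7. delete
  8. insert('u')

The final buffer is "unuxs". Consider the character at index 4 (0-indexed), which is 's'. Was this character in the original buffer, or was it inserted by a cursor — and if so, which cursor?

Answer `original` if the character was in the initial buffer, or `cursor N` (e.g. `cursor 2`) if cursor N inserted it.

After op 1 (move_left): buffer="nrxgs" (len 5), cursors c1@2 c2@4, authorship .....
After op 2 (delete): buffer="nxs" (len 3), cursors c1@1 c2@2, authorship ...
After op 3 (insert('l')): buffer="nlxls" (len 5), cursors c1@2 c2@4, authorship .1.2.
After op 4 (delete): buffer="nxs" (len 3), cursors c1@1 c2@2, authorship ...
After op 5 (move_left): buffer="nxs" (len 3), cursors c1@0 c2@1, authorship ...
After op 6 (insert('b')): buffer="bnbxs" (len 5), cursors c1@1 c2@3, authorship 1.2..
After op 7 (delete): buffer="nxs" (len 3), cursors c1@0 c2@1, authorship ...
After op 8 (insert('u')): buffer="unuxs" (len 5), cursors c1@1 c2@3, authorship 1.2..
Authorship (.=original, N=cursor N): 1 . 2 . .
Index 4: author = original

Answer: original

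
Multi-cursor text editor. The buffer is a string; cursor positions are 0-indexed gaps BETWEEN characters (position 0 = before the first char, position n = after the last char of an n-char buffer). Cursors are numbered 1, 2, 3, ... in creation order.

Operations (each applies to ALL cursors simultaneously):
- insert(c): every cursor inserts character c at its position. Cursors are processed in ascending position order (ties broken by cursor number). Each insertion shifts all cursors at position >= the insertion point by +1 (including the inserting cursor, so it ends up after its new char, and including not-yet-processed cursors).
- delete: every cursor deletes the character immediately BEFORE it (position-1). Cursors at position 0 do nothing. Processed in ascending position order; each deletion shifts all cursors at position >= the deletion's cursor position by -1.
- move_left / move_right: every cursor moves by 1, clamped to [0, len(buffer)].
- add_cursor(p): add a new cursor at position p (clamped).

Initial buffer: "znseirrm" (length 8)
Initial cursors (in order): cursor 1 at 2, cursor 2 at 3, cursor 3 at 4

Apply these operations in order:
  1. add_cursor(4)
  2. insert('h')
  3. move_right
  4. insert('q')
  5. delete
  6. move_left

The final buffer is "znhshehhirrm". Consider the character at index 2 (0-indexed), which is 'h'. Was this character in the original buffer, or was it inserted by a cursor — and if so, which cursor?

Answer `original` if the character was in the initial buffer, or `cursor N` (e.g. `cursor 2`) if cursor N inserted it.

Answer: cursor 1

Derivation:
After op 1 (add_cursor(4)): buffer="znseirrm" (len 8), cursors c1@2 c2@3 c3@4 c4@4, authorship ........
After op 2 (insert('h')): buffer="znhshehhirrm" (len 12), cursors c1@3 c2@5 c3@8 c4@8, authorship ..1.2.34....
After op 3 (move_right): buffer="znhshehhirrm" (len 12), cursors c1@4 c2@6 c3@9 c4@9, authorship ..1.2.34....
After op 4 (insert('q')): buffer="znhsqheqhhiqqrrm" (len 16), cursors c1@5 c2@8 c3@13 c4@13, authorship ..1.12.234.34...
After op 5 (delete): buffer="znhshehhirrm" (len 12), cursors c1@4 c2@6 c3@9 c4@9, authorship ..1.2.34....
After op 6 (move_left): buffer="znhshehhirrm" (len 12), cursors c1@3 c2@5 c3@8 c4@8, authorship ..1.2.34....
Authorship (.=original, N=cursor N): . . 1 . 2 . 3 4 . . . .
Index 2: author = 1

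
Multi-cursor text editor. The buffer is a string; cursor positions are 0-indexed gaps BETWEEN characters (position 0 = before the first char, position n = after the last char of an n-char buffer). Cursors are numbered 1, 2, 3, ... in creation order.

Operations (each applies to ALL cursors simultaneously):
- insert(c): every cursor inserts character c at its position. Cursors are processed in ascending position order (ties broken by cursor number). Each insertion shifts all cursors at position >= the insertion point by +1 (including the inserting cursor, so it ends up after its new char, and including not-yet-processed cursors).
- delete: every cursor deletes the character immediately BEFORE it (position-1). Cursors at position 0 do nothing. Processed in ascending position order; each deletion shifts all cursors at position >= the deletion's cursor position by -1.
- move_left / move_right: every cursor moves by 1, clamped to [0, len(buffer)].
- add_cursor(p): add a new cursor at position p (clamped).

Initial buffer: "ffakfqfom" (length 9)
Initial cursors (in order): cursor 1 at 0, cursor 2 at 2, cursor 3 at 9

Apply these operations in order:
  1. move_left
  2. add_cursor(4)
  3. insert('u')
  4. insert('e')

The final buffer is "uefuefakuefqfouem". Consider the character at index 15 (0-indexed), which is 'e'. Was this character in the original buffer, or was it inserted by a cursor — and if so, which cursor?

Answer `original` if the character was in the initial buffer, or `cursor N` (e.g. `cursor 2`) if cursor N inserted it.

Answer: cursor 3

Derivation:
After op 1 (move_left): buffer="ffakfqfom" (len 9), cursors c1@0 c2@1 c3@8, authorship .........
After op 2 (add_cursor(4)): buffer="ffakfqfom" (len 9), cursors c1@0 c2@1 c4@4 c3@8, authorship .........
After op 3 (insert('u')): buffer="ufufakufqfoum" (len 13), cursors c1@1 c2@3 c4@7 c3@12, authorship 1.2...4....3.
After op 4 (insert('e')): buffer="uefuefakuefqfouem" (len 17), cursors c1@2 c2@5 c4@10 c3@16, authorship 11.22...44....33.
Authorship (.=original, N=cursor N): 1 1 . 2 2 . . . 4 4 . . . . 3 3 .
Index 15: author = 3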